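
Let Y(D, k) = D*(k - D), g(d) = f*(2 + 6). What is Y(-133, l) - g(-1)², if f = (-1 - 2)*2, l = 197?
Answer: -46194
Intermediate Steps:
f = -6 (f = -3*2 = -6)
g(d) = -48 (g(d) = -6*(2 + 6) = -6*8 = -48)
Y(-133, l) - g(-1)² = -133*(197 - 1*(-133)) - 1*(-48)² = -133*(197 + 133) - 1*2304 = -133*330 - 2304 = -43890 - 2304 = -46194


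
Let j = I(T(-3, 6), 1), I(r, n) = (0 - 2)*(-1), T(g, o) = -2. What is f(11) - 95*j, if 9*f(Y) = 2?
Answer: -1708/9 ≈ -189.78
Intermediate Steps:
f(Y) = 2/9 (f(Y) = (⅑)*2 = 2/9)
I(r, n) = 2 (I(r, n) = -2*(-1) = 2)
j = 2
f(11) - 95*j = 2/9 - 95*2 = 2/9 - 190 = -1708/9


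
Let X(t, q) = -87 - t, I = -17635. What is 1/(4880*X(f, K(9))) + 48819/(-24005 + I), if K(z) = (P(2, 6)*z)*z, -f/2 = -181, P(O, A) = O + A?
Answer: -891402741/760318640 ≈ -1.1724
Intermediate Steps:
P(O, A) = A + O
f = 362 (f = -2*(-181) = 362)
K(z) = 8*z² (K(z) = ((6 + 2)*z)*z = (8*z)*z = 8*z²)
1/(4880*X(f, K(9))) + 48819/(-24005 + I) = 1/(4880*(-87 - 1*362)) + 48819/(-24005 - 17635) = 1/(4880*(-87 - 362)) + 48819/(-41640) = (1/4880)/(-449) + 48819*(-1/41640) = (1/4880)*(-1/449) - 16273/13880 = -1/2191120 - 16273/13880 = -891402741/760318640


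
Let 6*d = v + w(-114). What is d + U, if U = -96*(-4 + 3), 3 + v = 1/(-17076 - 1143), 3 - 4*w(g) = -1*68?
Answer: 43051493/437256 ≈ 98.458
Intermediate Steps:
w(g) = 71/4 (w(g) = ¾ - (-1)*68/4 = ¾ - ¼*(-68) = ¾ + 17 = 71/4)
v = -54658/18219 (v = -3 + 1/(-17076 - 1143) = -3 + 1/(-18219) = -3 - 1/18219 = -54658/18219 ≈ -3.0001)
U = 96 (U = -96*(-1) = 96)
d = 1074917/437256 (d = (-54658/18219 + 71/4)/6 = (⅙)*(1074917/72876) = 1074917/437256 ≈ 2.4583)
d + U = 1074917/437256 + 96 = 43051493/437256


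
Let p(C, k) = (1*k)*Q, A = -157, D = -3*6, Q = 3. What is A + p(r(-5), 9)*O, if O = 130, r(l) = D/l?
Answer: 3353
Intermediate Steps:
D = -18
r(l) = -18/l
p(C, k) = 3*k (p(C, k) = (1*k)*3 = k*3 = 3*k)
A + p(r(-5), 9)*O = -157 + (3*9)*130 = -157 + 27*130 = -157 + 3510 = 3353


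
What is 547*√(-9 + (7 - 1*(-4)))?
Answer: 547*√2 ≈ 773.58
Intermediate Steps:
547*√(-9 + (7 - 1*(-4))) = 547*√(-9 + (7 + 4)) = 547*√(-9 + 11) = 547*√2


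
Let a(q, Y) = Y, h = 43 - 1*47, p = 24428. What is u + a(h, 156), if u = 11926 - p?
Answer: -12346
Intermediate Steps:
h = -4 (h = 43 - 47 = -4)
u = -12502 (u = 11926 - 1*24428 = 11926 - 24428 = -12502)
u + a(h, 156) = -12502 + 156 = -12346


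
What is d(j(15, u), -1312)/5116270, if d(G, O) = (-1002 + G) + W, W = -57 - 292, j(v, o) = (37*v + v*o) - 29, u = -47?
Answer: -153/511627 ≈ -0.00029905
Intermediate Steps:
j(v, o) = -29 + 37*v + o*v (j(v, o) = (37*v + o*v) - 29 = -29 + 37*v + o*v)
W = -349
d(G, O) = -1351 + G (d(G, O) = (-1002 + G) - 349 = -1351 + G)
d(j(15, u), -1312)/5116270 = (-1351 + (-29 + 37*15 - 47*15))/5116270 = (-1351 + (-29 + 555 - 705))*(1/5116270) = (-1351 - 179)*(1/5116270) = -1530*1/5116270 = -153/511627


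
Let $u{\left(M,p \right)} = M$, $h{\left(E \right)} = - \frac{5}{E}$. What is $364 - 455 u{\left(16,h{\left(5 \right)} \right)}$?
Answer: $-6916$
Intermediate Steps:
$364 - 455 u{\left(16,h{\left(5 \right)} \right)} = 364 - 7280 = -6916$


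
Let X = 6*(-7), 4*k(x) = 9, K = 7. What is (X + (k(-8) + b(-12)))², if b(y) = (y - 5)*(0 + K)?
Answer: 403225/16 ≈ 25202.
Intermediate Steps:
b(y) = -35 + 7*y (b(y) = (y - 5)*(0 + 7) = (-5 + y)*7 = -35 + 7*y)
k(x) = 9/4 (k(x) = (¼)*9 = 9/4)
X = -42
(X + (k(-8) + b(-12)))² = (-42 + (9/4 + (-35 + 7*(-12))))² = (-42 + (9/4 + (-35 - 84)))² = (-42 + (9/4 - 119))² = (-42 - 467/4)² = (-635/4)² = 403225/16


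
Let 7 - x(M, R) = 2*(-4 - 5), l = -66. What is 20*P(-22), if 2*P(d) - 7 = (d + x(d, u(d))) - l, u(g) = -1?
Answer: 760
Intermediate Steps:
x(M, R) = 25 (x(M, R) = 7 - 2*(-4 - 5) = 7 - 2*(-9) = 7 - 1*(-18) = 7 + 18 = 25)
P(d) = 49 + d/2 (P(d) = 7/2 + ((d + 25) - 1*(-66))/2 = 7/2 + ((25 + d) + 66)/2 = 7/2 + (91 + d)/2 = 7/2 + (91/2 + d/2) = 49 + d/2)
20*P(-22) = 20*(49 + (1/2)*(-22)) = 20*(49 - 11) = 20*38 = 760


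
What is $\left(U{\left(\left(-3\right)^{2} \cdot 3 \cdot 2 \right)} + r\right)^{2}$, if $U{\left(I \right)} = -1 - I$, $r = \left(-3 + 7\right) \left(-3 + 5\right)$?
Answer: $2209$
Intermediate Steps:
$r = 8$ ($r = 4 \cdot 2 = 8$)
$\left(U{\left(\left(-3\right)^{2} \cdot 3 \cdot 2 \right)} + r\right)^{2} = \left(\left(-1 - \left(-3\right)^{2} \cdot 3 \cdot 2\right) + 8\right)^{2} = \left(\left(-1 - 9 \cdot 3 \cdot 2\right) + 8\right)^{2} = \left(\left(-1 - 27 \cdot 2\right) + 8\right)^{2} = \left(\left(-1 - 54\right) + 8\right)^{2} = \left(-55 + 8\right)^{2} = \left(-47\right)^{2} = 2209$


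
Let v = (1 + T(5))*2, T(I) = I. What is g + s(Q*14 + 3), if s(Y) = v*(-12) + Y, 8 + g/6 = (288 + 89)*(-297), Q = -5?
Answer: -672073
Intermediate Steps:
v = 12 (v = (1 + 5)*2 = 6*2 = 12)
g = -671862 (g = -48 + 6*((288 + 89)*(-297)) = -48 + 6*(377*(-297)) = -48 + 6*(-111969) = -48 - 671814 = -671862)
s(Y) = -144 + Y (s(Y) = 12*(-12) + Y = -144 + Y)
g + s(Q*14 + 3) = -671862 + (-144 + (-5*14 + 3)) = -671862 + (-144 + (-70 + 3)) = -671862 + (-144 - 67) = -671862 - 211 = -672073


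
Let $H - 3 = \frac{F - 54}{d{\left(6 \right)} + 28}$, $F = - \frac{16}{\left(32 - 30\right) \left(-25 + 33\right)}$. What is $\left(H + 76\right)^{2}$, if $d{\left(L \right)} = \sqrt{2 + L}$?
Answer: $\frac{446469987}{75272} + \frac{821755 \sqrt{2}}{37636} \approx 5962.3$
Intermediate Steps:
$F = -1$ ($F = - \frac{16}{2 \cdot 8} = - \frac{16}{16} = \left(-16\right) \frac{1}{16} = -1$)
$H = 3 - \frac{55}{28 + 2 \sqrt{2}}$ ($H = 3 + \frac{-1 - 54}{\sqrt{2 + 6} + 28} = 3 - \frac{55}{\sqrt{8} + 28} = 3 - \frac{55}{2 \sqrt{2} + 28} = 3 - \frac{55}{28 + 2 \sqrt{2}} \approx 1.2159$)
$\left(H + 76\right)^{2} = \left(\left(\frac{197}{194} + \frac{55 \sqrt{2}}{388}\right) + 76\right)^{2} = \left(\frac{14941}{194} + \frac{55 \sqrt{2}}{388}\right)^{2}$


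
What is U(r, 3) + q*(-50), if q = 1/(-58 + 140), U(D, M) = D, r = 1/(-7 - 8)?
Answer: -416/615 ≈ -0.67642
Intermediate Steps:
r = -1/15 (r = 1/(-15) = -1/15 ≈ -0.066667)
q = 1/82 ≈ 0.012195
U(r, 3) + q*(-50) = -1/15 + (1/82)*(-50) = -1/15 - 25/41 = -416/615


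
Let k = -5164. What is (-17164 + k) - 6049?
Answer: -28377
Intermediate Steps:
(-17164 + k) - 6049 = (-17164 - 5164) - 6049 = -22328 - 6049 = -28377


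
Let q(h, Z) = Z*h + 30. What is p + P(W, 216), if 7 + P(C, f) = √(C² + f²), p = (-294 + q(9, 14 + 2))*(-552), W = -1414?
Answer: 66233 + 2*√511513 ≈ 67663.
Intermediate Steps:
q(h, Z) = 30 + Z*h
p = 66240 (p = (-294 + (30 + (14 + 2)*9))*(-552) = (-294 + (30 + 16*9))*(-552) = (-294 + (30 + 144))*(-552) = (-294 + 174)*(-552) = -120*(-552) = 66240)
P(C, f) = -7 + √(C² + f²)
p + P(W, 216) = 66240 + (-7 + √((-1414)² + 216²)) = 66240 + (-7 + √(1999396 + 46656)) = 66240 + (-7 + √2046052) = 66240 + (-7 + 2*√511513) = 66233 + 2*√511513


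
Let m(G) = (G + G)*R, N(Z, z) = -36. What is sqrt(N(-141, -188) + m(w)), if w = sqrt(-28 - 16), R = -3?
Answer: 2*sqrt(-9 - 3*I*sqrt(11)) ≈ 2.972 - 6.6957*I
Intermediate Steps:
w = 2*I*sqrt(11) (w = sqrt(-44) = 2*I*sqrt(11) ≈ 6.6332*I)
m(G) = -6*G (m(G) = (G + G)*(-3) = (2*G)*(-3) = -6*G)
sqrt(N(-141, -188) + m(w)) = sqrt(-36 - 12*I*sqrt(11))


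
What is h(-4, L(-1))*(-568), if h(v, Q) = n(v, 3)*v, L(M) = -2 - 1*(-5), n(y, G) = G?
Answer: 6816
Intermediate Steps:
L(M) = 3 (L(M) = -2 + 5 = 3)
h(v, Q) = 3*v
h(-4, L(-1))*(-568) = (3*(-4))*(-568) = -12*(-568) = 6816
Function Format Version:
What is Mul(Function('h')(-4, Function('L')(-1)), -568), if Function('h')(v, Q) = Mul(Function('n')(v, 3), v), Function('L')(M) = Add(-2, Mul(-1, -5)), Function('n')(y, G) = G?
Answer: 6816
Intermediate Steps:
Function('L')(M) = 3 (Function('L')(M) = Add(-2, 5) = 3)
Function('h')(v, Q) = Mul(3, v)
Mul(Function('h')(-4, Function('L')(-1)), -568) = Mul(Mul(3, -4), -568) = Mul(-12, -568) = 6816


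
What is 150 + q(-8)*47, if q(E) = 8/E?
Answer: 103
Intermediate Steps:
150 + q(-8)*47 = 150 + (8/(-8))*47 = 150 + (8*(-⅛))*47 = 150 - 1*47 = 150 - 47 = 103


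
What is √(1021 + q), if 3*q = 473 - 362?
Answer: 23*√2 ≈ 32.527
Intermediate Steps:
q = 37 (q = (473 - 362)/3 = (⅓)*111 = 37)
√(1021 + q) = √(1021 + 37) = √1058 = 23*√2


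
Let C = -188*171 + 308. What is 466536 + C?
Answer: 434696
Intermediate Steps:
C = -31840 (C = -32148 + 308 = -31840)
466536 + C = 466536 - 31840 = 434696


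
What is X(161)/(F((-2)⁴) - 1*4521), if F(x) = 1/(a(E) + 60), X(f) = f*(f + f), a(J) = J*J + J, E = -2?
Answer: -19964/1741 ≈ -11.467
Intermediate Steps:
a(J) = J + J² (a(J) = J² + J = J + J²)
X(f) = 2*f² (X(f) = f*(2*f) = 2*f²)
F(x) = 1/62 (F(x) = 1/(-2*(1 - 2) + 60) = 1/(-2*(-1) + 60) = 1/(2 + 60) = 1/62)
X(161)/(F((-2)⁴) - 1*4521) = (2*161²)/(1/62 - 1*4521) = (2*25921)/(1/62 - 4521) = 51842/(-280301/62) = 51842*(-62/280301) = -19964/1741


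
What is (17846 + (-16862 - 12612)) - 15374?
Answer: -27002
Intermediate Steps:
(17846 + (-16862 - 12612)) - 15374 = (17846 - 29474) - 15374 = -11628 - 15374 = -27002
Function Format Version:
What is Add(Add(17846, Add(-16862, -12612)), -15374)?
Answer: -27002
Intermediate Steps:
Add(Add(17846, Add(-16862, -12612)), -15374) = Add(Add(17846, -29474), -15374) = Add(-11628, -15374) = -27002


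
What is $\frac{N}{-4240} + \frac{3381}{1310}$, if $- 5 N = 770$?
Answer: $\frac{726859}{277720} \approx 2.6172$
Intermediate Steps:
$N = -154$ ($N = \left(- \frac{1}{5}\right) 770 = -154$)
$\frac{N}{-4240} + \frac{3381}{1310} = - \frac{154}{-4240} + \frac{3381}{1310} = \left(-154\right) \left(- \frac{1}{4240}\right) + 3381 \cdot \frac{1}{1310} = \frac{77}{2120} + \frac{3381}{1310} = \frac{726859}{277720}$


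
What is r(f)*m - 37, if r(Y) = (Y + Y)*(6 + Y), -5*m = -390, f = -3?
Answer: -1441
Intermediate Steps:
m = 78 (m = -⅕*(-390) = 78)
r(Y) = 2*Y*(6 + Y) (r(Y) = (2*Y)*(6 + Y) = 2*Y*(6 + Y))
r(f)*m - 37 = (2*(-3)*(6 - 3))*78 - 37 = (2*(-3)*3)*78 - 37 = -18*78 - 37 = -1404 - 37 = -1441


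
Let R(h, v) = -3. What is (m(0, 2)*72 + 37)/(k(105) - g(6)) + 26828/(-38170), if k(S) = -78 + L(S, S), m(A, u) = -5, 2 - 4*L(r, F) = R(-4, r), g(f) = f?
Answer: 20217786/6317135 ≈ 3.2005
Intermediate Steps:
L(r, F) = 5/4 (L(r, F) = ½ - ¼*(-3) = ½ + ¾ = 5/4)
k(S) = -307/4 (k(S) = -78 + 5/4 = -307/4)
(m(0, 2)*72 + 37)/(k(105) - g(6)) + 26828/(-38170) = (-5*72 + 37)/(-307/4 - 1*6) + 26828/(-38170) = (-360 + 37)/(-307/4 - 6) + 26828*(-1/38170) = -323/(-331/4) - 13414/19085 = -323*(-4/331) - 13414/19085 = 1292/331 - 13414/19085 = 20217786/6317135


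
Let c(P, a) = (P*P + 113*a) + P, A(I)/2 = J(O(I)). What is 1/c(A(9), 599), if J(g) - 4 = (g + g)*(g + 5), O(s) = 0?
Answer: 1/67759 ≈ 1.4758e-5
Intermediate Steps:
J(g) = 4 + 2*g*(5 + g) (J(g) = 4 + (g + g)*(g + 5) = 4 + (2*g)*(5 + g) = 4 + 2*g*(5 + g))
A(I) = 8 (A(I) = 2*(4 + 2*0**2 + 10*0) = 2*(4 + 2*0 + 0) = 2*(4 + 0 + 0) = 2*4 = 8)
c(P, a) = P + P**2 + 113*a (c(P, a) = (P**2 + 113*a) + P = P + P**2 + 113*a)
1/c(A(9), 599) = 1/(8 + 8**2 + 113*599) = 1/(8 + 64 + 67687) = 1/67759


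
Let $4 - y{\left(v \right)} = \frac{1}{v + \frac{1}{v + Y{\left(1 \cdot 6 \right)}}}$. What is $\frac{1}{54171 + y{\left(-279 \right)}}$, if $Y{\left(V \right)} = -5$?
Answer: $\frac{79237}{4292664759} \approx 1.8459 \cdot 10^{-5}$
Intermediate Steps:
$y{\left(v \right)} = 4 - \frac{1}{v + \frac{1}{-5 + v}}$ ($y{\left(v \right)} = 4 - \frac{1}{v + \frac{1}{v - 5}} = 4 - \frac{1}{v + \frac{1}{-5 + v}}$)
$\frac{1}{54171 + y{\left(-279 \right)}} = \frac{1}{54171 + \frac{9 - -5859 + 4 \left(-279\right)^{2}}{1 + \left(-279\right)^{2} - -1395}} = \frac{1}{54171 + \frac{9 + 5859 + 4 \cdot 77841}{1 + 77841 + 1395}} = \frac{1}{54171 + \frac{9 + 5859 + 311364}{79237}} = \frac{1}{54171 + \frac{1}{79237} \cdot 317232} = \frac{1}{54171 + \frac{317232}{79237}} = \frac{1}{\frac{4292664759}{79237}} = \frac{79237}{4292664759}$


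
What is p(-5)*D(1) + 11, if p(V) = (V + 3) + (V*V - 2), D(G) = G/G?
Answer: 32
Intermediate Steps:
D(G) = 1
p(V) = 1 + V + V² (p(V) = (3 + V) + (V² - 2) = (3 + V) + (-2 + V²) = 1 + V + V²)
p(-5)*D(1) + 11 = (1 - 5 + (-5)²)*1 + 11 = (1 - 5 + 25)*1 + 11 = 21*1 + 11 = 21 + 11 = 32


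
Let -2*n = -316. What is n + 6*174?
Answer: 1202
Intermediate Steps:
n = 158 (n = -1/2*(-316) = 158)
n + 6*174 = 158 + 6*174 = 158 + 1044 = 1202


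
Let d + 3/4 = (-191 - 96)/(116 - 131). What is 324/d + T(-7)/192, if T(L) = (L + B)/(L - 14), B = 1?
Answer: 13064783/741216 ≈ 17.626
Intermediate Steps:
T(L) = (1 + L)/(-14 + L) (T(L) = (L + 1)/(L - 14) = (1 + L)/(-14 + L))
d = 1103/60 (d = -3/4 + (-191 - 96)/(116 - 131) = -3/4 - 287/(-15) = -3/4 - 287*(-1/15) = -3/4 + 287/15 = 1103/60 ≈ 18.383)
324/d + T(-7)/192 = 324/(1103/60) + ((1 - 7)/(-14 - 7))/192 = 324*(60/1103) + (-6/(-21))*(1/192) = 19440/1103 - 1/21*(-6)*(1/192) = 19440/1103 + (2/7)*(1/192) = 19440/1103 + 1/672 = 13064783/741216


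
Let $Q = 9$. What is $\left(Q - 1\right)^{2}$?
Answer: $64$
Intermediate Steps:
$\left(Q - 1\right)^{2} = \left(9 - 1\right)^{2} = 8^{2} = 64$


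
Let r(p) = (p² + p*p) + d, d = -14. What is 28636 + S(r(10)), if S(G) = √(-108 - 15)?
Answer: 28636 + I*√123 ≈ 28636.0 + 11.091*I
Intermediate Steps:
r(p) = -14 + 2*p² (r(p) = (p² + p*p) - 14 = (p² + p²) - 14 = 2*p² - 14 = -14 + 2*p²)
S(G) = I*√123 (S(G) = √(-123) = I*√123)
28636 + S(r(10)) = 28636 + I*√123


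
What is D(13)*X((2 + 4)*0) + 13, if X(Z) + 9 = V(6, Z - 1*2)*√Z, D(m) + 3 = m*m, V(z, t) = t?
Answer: -1481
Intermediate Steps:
D(m) = -3 + m² (D(m) = -3 + m*m = -3 + m²)
X(Z) = -9 + √Z*(-2 + Z) (X(Z) = -9 + (Z - 1*2)*√Z = -9 + (Z - 2)*√Z = -9 + (-2 + Z)*√Z = -9 + √Z*(-2 + Z))
D(13)*X((2 + 4)*0) + 13 = (-3 + 13²)*(-9 + √((2 + 4)*0)*(-2 + (2 + 4)*0)) + 13 = (-3 + 169)*(-9 + √(6*0)*(-2 + 6*0)) + 13 = 166*(-9 + √0*(-2 + 0)) + 13 = 166*(-9 + 0*(-2)) + 13 = 166*(-9 + 0) + 13 = 166*(-9) + 13 = -1494 + 13 = -1481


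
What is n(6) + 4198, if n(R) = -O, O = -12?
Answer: 4210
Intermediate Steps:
n(R) = 12 (n(R) = -1*(-12) = 12)
n(6) + 4198 = 12 + 4198 = 4210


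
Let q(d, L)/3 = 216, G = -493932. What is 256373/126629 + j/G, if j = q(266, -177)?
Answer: 10545731087/5212176269 ≈ 2.0233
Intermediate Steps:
q(d, L) = 648 (q(d, L) = 3*216 = 648)
j = 648
256373/126629 + j/G = 256373/126629 + 648/(-493932) = 256373*(1/126629) + 648*(-1/493932) = 256373/126629 - 54/41161 = 10545731087/5212176269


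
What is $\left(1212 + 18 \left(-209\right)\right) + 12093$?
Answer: $9543$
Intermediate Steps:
$\left(1212 + 18 \left(-209\right)\right) + 12093 = \left(1212 - 3762\right) + 12093 = -2550 + 12093 = 9543$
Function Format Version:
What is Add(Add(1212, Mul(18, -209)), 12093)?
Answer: 9543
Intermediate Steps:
Add(Add(1212, Mul(18, -209)), 12093) = Add(Add(1212, -3762), 12093) = Add(-2550, 12093) = 9543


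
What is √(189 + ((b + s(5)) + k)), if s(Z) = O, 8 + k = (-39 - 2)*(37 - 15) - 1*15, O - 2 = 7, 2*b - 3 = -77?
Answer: 2*I*√191 ≈ 27.641*I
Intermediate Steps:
b = -37 (b = 3/2 + (½)*(-77) = 3/2 - 77/2 = -37)
O = 9 (O = 2 + 7 = 9)
k = -925 (k = -8 + ((-39 - 2)*(37 - 15) - 1*15) = -8 + (-41*22 - 15) = -8 + (-902 - 15) = -8 - 917 = -925)
s(Z) = 9
√(189 + ((b + s(5)) + k)) = √(189 + ((-37 + 9) - 925)) = √(189 + (-28 - 925)) = √(189 - 953) = √(-764) = 2*I*√191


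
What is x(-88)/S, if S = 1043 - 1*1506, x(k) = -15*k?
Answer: -1320/463 ≈ -2.8510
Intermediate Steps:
S = -463 (S = 1043 - 1506 = -463)
x(-88)/S = -15*(-88)/(-463) = 1320*(-1/463) = -1320/463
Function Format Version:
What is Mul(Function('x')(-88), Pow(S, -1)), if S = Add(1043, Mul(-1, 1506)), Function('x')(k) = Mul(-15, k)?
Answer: Rational(-1320, 463) ≈ -2.8510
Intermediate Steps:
S = -463 (S = Add(1043, -1506) = -463)
Mul(Function('x')(-88), Pow(S, -1)) = Mul(Mul(-15, -88), Pow(-463, -1)) = Mul(1320, Rational(-1, 463)) = Rational(-1320, 463)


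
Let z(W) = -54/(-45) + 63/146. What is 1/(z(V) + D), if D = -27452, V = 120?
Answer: -730/20038769 ≈ -3.6429e-5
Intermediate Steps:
z(W) = 1191/730 (z(W) = -54*(-1/45) + 63*(1/146) = 6/5 + 63/146 = 1191/730)
1/(z(V) + D) = 1/(1191/730 - 27452) = 1/(-20038769/730) = -730/20038769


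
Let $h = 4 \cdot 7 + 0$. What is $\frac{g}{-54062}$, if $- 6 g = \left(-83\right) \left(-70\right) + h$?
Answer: $\frac{973}{54062} \approx 0.017998$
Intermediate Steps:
$h = 28$ ($h = 28 + 0 = 28$)
$g = -973$ ($g = - \frac{\left(-83\right) \left(-70\right) + 28}{6} = - \frac{5810 + 28}{6} = \left(- \frac{1}{6}\right) 5838 = -973$)
$\frac{g}{-54062} = - \frac{973}{-54062} = \left(-973\right) \left(- \frac{1}{54062}\right) = \frac{973}{54062}$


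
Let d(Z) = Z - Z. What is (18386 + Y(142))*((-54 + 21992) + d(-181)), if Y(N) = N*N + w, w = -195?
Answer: 841431990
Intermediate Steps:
d(Z) = 0
Y(N) = -195 + N**2 (Y(N) = N*N - 195 = N**2 - 195 = -195 + N**2)
(18386 + Y(142))*((-54 + 21992) + d(-181)) = (18386 + (-195 + 142**2))*((-54 + 21992) + 0) = (18386 + (-195 + 20164))*(21938 + 0) = (18386 + 19969)*21938 = 38355*21938 = 841431990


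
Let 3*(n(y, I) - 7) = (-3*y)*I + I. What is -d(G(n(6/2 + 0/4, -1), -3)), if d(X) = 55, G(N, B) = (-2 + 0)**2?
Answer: -55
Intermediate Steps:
n(y, I) = 7 + I/3 - I*y (n(y, I) = 7 + ((-3*y)*I + I)/3 = 7 + (-3*I*y + I)/3 = 7 + (I - 3*I*y)/3 = 7 + (I/3 - I*y) = 7 + I/3 - I*y)
G(N, B) = 4 (G(N, B) = (-2)**2 = 4)
-d(G(n(6/2 + 0/4, -1), -3)) = -1*55 = -55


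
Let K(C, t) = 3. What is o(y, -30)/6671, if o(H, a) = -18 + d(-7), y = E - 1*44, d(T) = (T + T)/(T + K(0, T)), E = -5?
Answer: -29/13342 ≈ -0.0021736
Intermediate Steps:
d(T) = 2*T/(3 + T) (d(T) = (T + T)/(T + 3) = (2*T)/(3 + T) = 2*T/(3 + T))
y = -49 (y = -5 - 1*44 = -5 - 44 = -49)
o(H, a) = -29/2 (o(H, a) = -18 + 2*(-7)/(3 - 7) = -18 + 2*(-7)/(-4) = -18 + 2*(-7)*(-¼) = -18 + 7/2 = -29/2)
o(y, -30)/6671 = -29/2/6671 = -29/2*1/6671 = -29/13342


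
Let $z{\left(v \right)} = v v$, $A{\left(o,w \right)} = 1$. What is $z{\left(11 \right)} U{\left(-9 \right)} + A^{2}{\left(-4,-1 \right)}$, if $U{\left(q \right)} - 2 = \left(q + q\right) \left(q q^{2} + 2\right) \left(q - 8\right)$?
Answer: $-26917659$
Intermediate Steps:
$z{\left(v \right)} = v^{2}$
$U{\left(q \right)} = 2 + 2 q \left(-8 + q\right) \left(2 + q^{3}\right)$ ($U{\left(q \right)} = 2 + \left(q + q\right) \left(q q^{2} + 2\right) \left(q - 8\right) = 2 + 2 q \left(q^{3} + 2\right) \left(-8 + q\right) = 2 + 2 q \left(2 + q^{3}\right) \left(-8 + q\right) = 2 + 2 q \left(-8 + q\right) \left(2 + q^{3}\right)$)
$z{\left(11 \right)} U{\left(-9 \right)} + A^{2}{\left(-4,-1 \right)} = 11^{2} \left(2 - -288 - 16 \left(-9\right)^{4} + 2 \left(-9\right)^{5} + 4 \left(-9\right)^{2}\right) + 1^{2} = 121 \left(2 + 288 - 104976 + 2 \left(-59049\right) + 4 \cdot 81\right) + 1 = 121 \left(2 + 288 - 104976 - 118098 + 324\right) + 1 = 121 \left(-222460\right) + 1 = -26917660 + 1 = -26917659$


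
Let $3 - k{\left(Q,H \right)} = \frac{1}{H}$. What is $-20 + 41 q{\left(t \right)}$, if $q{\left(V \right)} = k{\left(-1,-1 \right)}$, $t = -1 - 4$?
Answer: $144$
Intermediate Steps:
$k{\left(Q,H \right)} = 3 - \frac{1}{H}$
$t = -5$
$q{\left(V \right)} = 4$ ($q{\left(V \right)} = 3 - \frac{1}{-1} = 3 - -1 = 3 + 1 = 4$)
$-20 + 41 q{\left(t \right)} = -20 + 41 \cdot 4 = -20 + 164 = 144$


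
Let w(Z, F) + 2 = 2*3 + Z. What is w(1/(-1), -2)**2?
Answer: 9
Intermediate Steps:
w(Z, F) = 4 + Z (w(Z, F) = -2 + (2*3 + Z) = -2 + (6 + Z) = 4 + Z)
w(1/(-1), -2)**2 = (4 + 1/(-1))**2 = (4 - 1)**2 = 3**2 = 9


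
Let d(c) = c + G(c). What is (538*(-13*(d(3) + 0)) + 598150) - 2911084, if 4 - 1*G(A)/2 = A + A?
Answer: -2305940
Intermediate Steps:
G(A) = 8 - 4*A (G(A) = 8 - 2*(A + A) = 8 - 4*A)
d(c) = 8 - 3*c (d(c) = c + (8 - 4*c) = 8 - 3*c)
(538*(-13*(d(3) + 0)) + 598150) - 2911084 = (538*(-13*((8 - 3*3) + 0)) + 598150) - 2911084 = (538*(-13*((8 - 9) + 0)) + 598150) - 2911084 = (538*(-13*(-1 + 0)) + 598150) - 2911084 = (538*(-13*(-1)) + 598150) - 2911084 = (538*13 + 598150) - 2911084 = (6994 + 598150) - 2911084 = 605144 - 2911084 = -2305940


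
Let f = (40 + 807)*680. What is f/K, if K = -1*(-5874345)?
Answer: 115192/1174869 ≈ 0.098047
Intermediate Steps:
f = 575960 (f = 847*680 = 575960)
K = 5874345
f/K = 575960/5874345 = 575960*(1/5874345) = 115192/1174869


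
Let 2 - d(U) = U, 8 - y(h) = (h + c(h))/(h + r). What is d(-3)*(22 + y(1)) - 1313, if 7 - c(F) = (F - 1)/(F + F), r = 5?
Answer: -3509/3 ≈ -1169.7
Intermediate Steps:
c(F) = 7 - (-1 + F)/(2*F) (c(F) = 7 - (F - 1)/(F + F) = 7 - (-1 + F)/(2*F))
y(h) = 8 - (h + (1 + 13*h)/(2*h))/(5 + h) (y(h) = 8 - (h + (1 + 13*h)/(2*h))/(h + 5) = 8 - (h + (1 + 13*h)/(2*h))/(5 + h))
d(U) = 2 - U
d(-3)*(22 + y(1)) - 1313 = (2 - 1*(-3))*(22 + (½)*(-1 + 14*1² + 67*1)/(1*(5 + 1))) - 1313 = (2 + 3)*(22 + (½)*1*(-1 + 14*1 + 67)/6) - 1313 = 5*(22 + (½)*1*(⅙)*(-1 + 14 + 67)) - 1313 = 5*(22 + (½)*1*(⅙)*80) - 1313 = 5*(22 + 20/3) - 1313 = 5*(86/3) - 1313 = 430/3 - 1313 = -3509/3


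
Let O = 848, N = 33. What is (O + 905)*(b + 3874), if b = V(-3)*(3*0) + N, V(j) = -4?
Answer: 6848971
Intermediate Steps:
b = 33 (b = -12*0 + 33 = -4*0 + 33 = 0 + 33 = 33)
(O + 905)*(b + 3874) = (848 + 905)*(33 + 3874) = 1753*3907 = 6848971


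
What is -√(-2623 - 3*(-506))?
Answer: -I*√1105 ≈ -33.242*I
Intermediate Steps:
-√(-2623 - 3*(-506)) = -√(-2623 + 1518) = -√(-1105) = -I*√1105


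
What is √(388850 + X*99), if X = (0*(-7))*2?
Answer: 5*√15554 ≈ 623.58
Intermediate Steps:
X = 0 (X = 0*2 = 0)
√(388850 + X*99) = √(388850 + 0*99) = √(388850 + 0) = √388850 = 5*√15554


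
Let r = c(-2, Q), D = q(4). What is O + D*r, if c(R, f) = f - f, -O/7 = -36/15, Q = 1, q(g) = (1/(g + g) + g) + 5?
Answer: 84/5 ≈ 16.800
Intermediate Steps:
q(g) = 5 + g + 1/(2*g) (q(g) = (1/(2*g) + g) + 5 = (g + 1/(2*g)) + 5 = 5 + g + 1/(2*g))
O = 84/5 (O = -(-252)/15 = -7*(-12/5) = 84/5 ≈ 16.800)
D = 73/8 (D = 5 + 4 + (½)/4 = 5 + 4 + (½)*(¼) = 5 + 4 + ⅛ = 73/8 ≈ 9.1250)
c(R, f) = 0
r = 0
O + D*r = 84/5 + (73/8)*0 = 84/5 + 0 = 84/5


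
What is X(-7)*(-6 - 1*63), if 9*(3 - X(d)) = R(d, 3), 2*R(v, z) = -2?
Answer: -644/3 ≈ -214.67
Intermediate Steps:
R(v, z) = -1 (R(v, z) = (1/2)*(-2) = -1)
X(d) = 28/9 (X(d) = 3 - 1/9*(-1) = 3 + 1/9 = 28/9)
X(-7)*(-6 - 1*63) = 28*(-6 - 1*63)/9 = 28*(-6 - 63)/9 = (28/9)*(-69) = -644/3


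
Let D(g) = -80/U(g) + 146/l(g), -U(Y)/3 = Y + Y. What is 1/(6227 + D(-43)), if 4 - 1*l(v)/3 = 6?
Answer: 129/800104 ≈ 0.00016123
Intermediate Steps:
l(v) = -6 (l(v) = 12 - 3*6 = 12 - 18 = -6)
U(Y) = -6*Y (U(Y) = -3*(Y + Y) = -6*Y)
D(g) = -73/3 + 40/(3*g) (D(g) = -80*(-1/(6*g)) + 146/(-6) = -(-40)/(3*g) + 146*(-⅙) = 40/(3*g) - 73/3 = -73/3 + 40/(3*g))
1/(6227 + D(-43)) = 1/(6227 + (⅓)*(40 - 73*(-43))/(-43)) = 1/(6227 + (⅓)*(-1/43)*(40 + 3139)) = 1/(6227 + (⅓)*(-1/43)*3179) = 1/(6227 - 3179/129) = 1/(800104/129) = 129/800104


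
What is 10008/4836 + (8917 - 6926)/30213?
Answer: 26000015/12175839 ≈ 2.1354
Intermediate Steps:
10008/4836 + (8917 - 6926)/30213 = 10008*(1/4836) + 1991*(1/30213) = 834/403 + 1991/30213 = 26000015/12175839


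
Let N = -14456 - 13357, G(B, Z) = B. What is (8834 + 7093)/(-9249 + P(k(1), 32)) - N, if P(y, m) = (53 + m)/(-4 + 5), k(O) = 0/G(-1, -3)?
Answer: 254862405/9164 ≈ 27811.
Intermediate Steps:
N = -27813
k(O) = 0 (k(O) = 0/(-1) = 0*(-1) = 0)
P(y, m) = 53 + m (P(y, m) = (53 + m)/1 = (53 + m)*1 = 53 + m)
(8834 + 7093)/(-9249 + P(k(1), 32)) - N = (8834 + 7093)/(-9249 + (53 + 32)) - 1*(-27813) = 15927/(-9249 + 85) + 27813 = 15927/(-9164) + 27813 = 15927*(-1/9164) + 27813 = -15927/9164 + 27813 = 254862405/9164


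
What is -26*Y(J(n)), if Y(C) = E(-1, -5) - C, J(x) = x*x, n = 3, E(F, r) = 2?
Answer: 182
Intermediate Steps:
J(x) = x**2
Y(C) = 2 - C
-26*Y(J(n)) = -26*(2 - 1*3**2) = -26*(2 - 1*9) = -26*(2 - 9) = -26*(-7) = 182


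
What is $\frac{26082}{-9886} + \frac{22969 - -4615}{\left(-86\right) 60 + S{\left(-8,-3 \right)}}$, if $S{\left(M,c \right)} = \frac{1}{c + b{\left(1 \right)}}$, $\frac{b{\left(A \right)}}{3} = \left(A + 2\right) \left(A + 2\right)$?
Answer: $- \frac{4887329487}{612136177} \approx -7.9841$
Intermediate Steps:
$b{\left(A \right)} = 3 \left(2 + A\right)^{2}$ ($b{\left(A \right)} = 3 \left(A + 2\right) \left(A + 2\right) = 3 \left(2 + A\right) \left(2 + A\right) = 3 \left(2 + A\right)^{2}$)
$S{\left(M,c \right)} = \frac{1}{27 + c}$ ($S{\left(M,c \right)} = \frac{1}{c + 3 \left(2 + 1\right)^{2}} = \frac{1}{c + 3 \cdot 3^{2}} = \frac{1}{c + 3 \cdot 9} = \frac{1}{c + 27} = \frac{1}{27 + c}$)
$\frac{26082}{-9886} + \frac{22969 - -4615}{\left(-86\right) 60 + S{\left(-8,-3 \right)}} = \frac{26082}{-9886} + \frac{22969 - -4615}{\left(-86\right) 60 + \frac{1}{27 - 3}} = 26082 \left(- \frac{1}{9886}\right) + \frac{22969 + 4615}{-5160 + \frac{1}{24}} = - \frac{13041}{4943} + \frac{27584}{-5160 + \frac{1}{24}} = - \frac{13041}{4943} + \frac{27584}{- \frac{123839}{24}} = - \frac{13041}{4943} + 27584 \left(- \frac{24}{123839}\right) = - \frac{13041}{4943} - \frac{662016}{123839} = - \frac{4887329487}{612136177}$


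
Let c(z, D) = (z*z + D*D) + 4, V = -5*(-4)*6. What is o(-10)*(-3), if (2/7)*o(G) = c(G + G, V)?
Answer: -155442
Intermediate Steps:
V = 120 (V = 20*6 = 120)
c(z, D) = 4 + D² + z² (c(z, D) = (z² + D²) + 4 = (D² + z²) + 4 = 4 + D² + z²)
o(G) = 50414 + 14*G² (o(G) = 7*(4 + 120² + (G + G)²)/2 = 7*(4 + 14400 + (2*G)²)/2 = 7*(4 + 14400 + 4*G²)/2 = 7*(14404 + 4*G²)/2 = 50414 + 14*G²)
o(-10)*(-3) = (50414 + 14*(-10)²)*(-3) = (50414 + 14*100)*(-3) = (50414 + 1400)*(-3) = 51814*(-3) = -155442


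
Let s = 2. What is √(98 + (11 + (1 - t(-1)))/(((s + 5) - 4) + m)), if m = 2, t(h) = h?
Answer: √2515/5 ≈ 10.030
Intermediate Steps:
√(98 + (11 + (1 - t(-1)))/(((s + 5) - 4) + m)) = √(98 + (11 + (1 - 1*(-1)))/(((2 + 5) - 4) + 2)) = √(98 + (11 + (1 + 1))/((7 - 4) + 2)) = √(98 + (11 + 2)/(3 + 2)) = √(98 + 13/5) = √(503/5) = √2515/5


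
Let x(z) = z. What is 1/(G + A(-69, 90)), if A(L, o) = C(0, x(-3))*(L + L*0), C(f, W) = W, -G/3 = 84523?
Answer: -1/253362 ≈ -3.9469e-6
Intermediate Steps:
G = -253569 (G = -3*84523 = -253569)
A(L, o) = -3*L (A(L, o) = -3*(L + L*0) = -3*(L + 0) = -3*L)
1/(G + A(-69, 90)) = 1/(-253569 - 3*(-69)) = 1/(-253569 + 207) = 1/(-253362) = -1/253362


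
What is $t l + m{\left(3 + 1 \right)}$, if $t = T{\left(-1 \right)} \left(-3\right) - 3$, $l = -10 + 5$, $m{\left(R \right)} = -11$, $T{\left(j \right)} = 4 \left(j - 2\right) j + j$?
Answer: $169$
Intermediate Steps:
$T{\left(j \right)} = j + j \left(-8 + 4 j\right)$ ($T{\left(j \right)} = 4 \left(-2 + j\right) j + j = \left(-8 + 4 j\right) j + j = j \left(-8 + 4 j\right) + j = j + j \left(-8 + 4 j\right)$)
$l = -5$
$t = -36$ ($t = - (-7 + 4 \left(-1\right)) \left(-3\right) - 3 = - (-7 - 4) \left(-3\right) - 3 = \left(-1\right) \left(-11\right) \left(-3\right) - 3 = 11 \left(-3\right) - 3 = -33 - 3 = -36$)
$t l + m{\left(3 + 1 \right)} = \left(-36\right) \left(-5\right) - 11 = 180 - 11 = 169$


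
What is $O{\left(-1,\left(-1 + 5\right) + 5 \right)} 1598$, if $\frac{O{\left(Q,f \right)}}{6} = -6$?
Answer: $-57528$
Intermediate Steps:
$O{\left(Q,f \right)} = -36$ ($O{\left(Q,f \right)} = 6 \left(-6\right) = -36$)
$O{\left(-1,\left(-1 + 5\right) + 5 \right)} 1598 = \left(-36\right) 1598 = -57528$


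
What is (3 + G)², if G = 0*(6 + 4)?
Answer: 9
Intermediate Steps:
G = 0 (G = 0*10 = 0)
(3 + G)² = (3 + 0)² = 3² = 9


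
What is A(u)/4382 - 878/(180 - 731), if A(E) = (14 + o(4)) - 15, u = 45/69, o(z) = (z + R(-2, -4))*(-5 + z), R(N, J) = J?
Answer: 3846845/2414482 ≈ 1.5932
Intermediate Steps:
o(z) = (-5 + z)*(-4 + z) (o(z) = (z - 4)*(-5 + z) = (-4 + z)*(-5 + z) = (-5 + z)*(-4 + z))
u = 15/23 (u = 45*(1/69) = 15/23 ≈ 0.65217)
A(E) = -1 (A(E) = (14 + (20 + 4² - 9*4)) - 15 = (14 + (20 + 16 - 36)) - 15 = (14 + 0) - 15 = 14 - 15 = -1)
A(u)/4382 - 878/(180 - 731) = -1/4382 - 878/(180 - 731) = -1*1/4382 - 878/(-551) = -1/4382 - 878*(-1/551) = -1/4382 + 878/551 = 3846845/2414482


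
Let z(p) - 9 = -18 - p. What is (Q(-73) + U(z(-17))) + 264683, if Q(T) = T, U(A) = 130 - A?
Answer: 264732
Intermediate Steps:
z(p) = -9 - p (z(p) = 9 + (-18 - p) = -9 - p)
(Q(-73) + U(z(-17))) + 264683 = (-73 + (130 - (-9 - 1*(-17)))) + 264683 = (-73 + (130 - (-9 + 17))) + 264683 = (-73 + (130 - 1*8)) + 264683 = (-73 + (130 - 8)) + 264683 = (-73 + 122) + 264683 = 49 + 264683 = 264732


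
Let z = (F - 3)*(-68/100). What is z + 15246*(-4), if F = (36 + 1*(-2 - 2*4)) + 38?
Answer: -1525637/25 ≈ -61026.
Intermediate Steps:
F = 64 (F = (36 + 1*(-2 - 8)) + 38 = (36 + 1*(-10)) + 38 = (36 - 10) + 38 = 26 + 38 = 64)
z = -1037/25 (z = (64 - 3)*(-68/100) = 61*(-68*1/100) = 61*(-17/25) = -1037/25 ≈ -41.480)
z + 15246*(-4) = -1037/25 + 15246*(-4) = -1037/25 - 60984 = -1525637/25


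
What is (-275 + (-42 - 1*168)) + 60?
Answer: -425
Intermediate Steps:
(-275 + (-42 - 1*168)) + 60 = (-275 + (-42 - 168)) + 60 = (-275 - 210) + 60 = -485 + 60 = -425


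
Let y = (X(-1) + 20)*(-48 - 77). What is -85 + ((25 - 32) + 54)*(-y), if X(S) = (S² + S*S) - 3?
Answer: 111540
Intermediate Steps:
X(S) = -3 + 2*S² (X(S) = (S² + S²) - 3 = 2*S² - 3 = -3 + 2*S²)
y = -2375 (y = ((-3 + 2*(-1)²) + 20)*(-48 - 77) = ((-3 + 2*1) + 20)*(-125) = ((-3 + 2) + 20)*(-125) = (-1 + 20)*(-125) = 19*(-125) = -2375)
-85 + ((25 - 32) + 54)*(-y) = -85 + ((25 - 32) + 54)*(-1*(-2375)) = -85 + (-7 + 54)*2375 = -85 + 47*2375 = -85 + 111625 = 111540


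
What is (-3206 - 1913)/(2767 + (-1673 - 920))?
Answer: -5119/174 ≈ -29.420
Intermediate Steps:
(-3206 - 1913)/(2767 + (-1673 - 920)) = -5119/(2767 - 2593) = -5119/174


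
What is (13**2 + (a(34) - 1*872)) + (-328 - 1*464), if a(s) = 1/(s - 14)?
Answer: -29899/20 ≈ -1494.9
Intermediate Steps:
a(s) = 1/(-14 + s)
(13**2 + (a(34) - 1*872)) + (-328 - 1*464) = (13**2 + (1/(-14 + 34) - 1*872)) + (-328 - 1*464) = (169 + (1/20 - 872)) + (-328 - 464) = (169 + (1/20 - 872)) - 792 = (169 - 17439/20) - 792 = -14059/20 - 792 = -29899/20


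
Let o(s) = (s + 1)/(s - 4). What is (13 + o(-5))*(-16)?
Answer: -1936/9 ≈ -215.11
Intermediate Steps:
o(s) = (1 + s)/(-4 + s)
(13 + o(-5))*(-16) = (13 + (1 - 5)/(-4 - 5))*(-16) = (13 - 4/(-9))*(-16) = (13 - ⅑*(-4))*(-16) = (13 + 4/9)*(-16) = (121/9)*(-16) = -1936/9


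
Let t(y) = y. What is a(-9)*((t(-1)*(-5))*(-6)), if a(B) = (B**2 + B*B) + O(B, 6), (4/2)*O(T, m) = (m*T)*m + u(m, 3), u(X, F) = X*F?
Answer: -270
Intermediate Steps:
u(X, F) = F*X
O(T, m) = 3*m/2 + T*m**2/2 (O(T, m) = ((m*T)*m + 3*m)/2 = ((T*m)*m + 3*m)/2 = (T*m**2 + 3*m)/2 = (3*m + T*m**2)/2 = 3*m/2 + T*m**2/2)
a(B) = 9 + 2*B**2 + 18*B (a(B) = (B**2 + B*B) + (1/2)*6*(3 + B*6) = (B**2 + B**2) + (1/2)*6*(3 + 6*B) = 2*B**2 + (9 + 18*B) = 9 + 2*B**2 + 18*B)
a(-9)*((t(-1)*(-5))*(-6)) = (9 + 2*(-9)**2 + 18*(-9))*(-1*(-5)*(-6)) = (9 + 2*81 - 162)*(5*(-6)) = (9 + 162 - 162)*(-30) = 9*(-30) = -270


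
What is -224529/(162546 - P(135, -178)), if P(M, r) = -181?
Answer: -224529/162727 ≈ -1.3798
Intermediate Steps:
-224529/(162546 - P(135, -178)) = -224529/(162546 - 1*(-181)) = -224529/(162546 + 181) = -224529/162727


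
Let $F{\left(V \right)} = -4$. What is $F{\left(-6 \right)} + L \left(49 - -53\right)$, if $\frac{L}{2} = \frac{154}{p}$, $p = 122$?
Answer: $\frac{15464}{61} \approx 253.51$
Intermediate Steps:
$L = \frac{154}{61}$ ($L = 2 \cdot \frac{154}{122} = 2 \cdot 154 \cdot \frac{1}{122} = 2 \cdot \frac{77}{61} = \frac{154}{61} \approx 2.5246$)
$F{\left(-6 \right)} + L \left(49 - -53\right) = -4 + \frac{154 \left(49 - -53\right)}{61} = -4 + \frac{154 \left(49 + 53\right)}{61} = -4 + \frac{154}{61} \cdot 102 = -4 + \frac{15708}{61} = \frac{15464}{61}$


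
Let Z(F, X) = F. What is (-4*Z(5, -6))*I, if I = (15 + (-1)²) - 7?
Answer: -180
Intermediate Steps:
I = 9 (I = (15 + 1) - 7 = 16 - 7 = 9)
(-4*Z(5, -6))*I = -4*5*9 = -20*9 = -180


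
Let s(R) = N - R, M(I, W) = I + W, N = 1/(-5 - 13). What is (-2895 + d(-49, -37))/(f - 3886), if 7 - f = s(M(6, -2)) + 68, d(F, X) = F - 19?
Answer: 53334/70973 ≈ 0.75147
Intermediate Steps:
d(F, X) = -19 + F
N = -1/18 (N = 1/(-18) = -1/18 ≈ -0.055556)
s(R) = -1/18 - R
f = -1025/18 (f = 7 - ((-1/18 - (6 - 2)) + 68) = 7 - ((-1/18 - 1*4) + 68) = 7 - ((-1/18 - 4) + 68) = 7 - (-73/18 + 68) = 7 - 1*1151/18 = 7 - 1151/18 = -1025/18 ≈ -56.944)
(-2895 + d(-49, -37))/(f - 3886) = (-2895 + (-19 - 49))/(-1025/18 - 3886) = (-2895 - 68)/(-70973/18) = -2963*(-18/70973) = 53334/70973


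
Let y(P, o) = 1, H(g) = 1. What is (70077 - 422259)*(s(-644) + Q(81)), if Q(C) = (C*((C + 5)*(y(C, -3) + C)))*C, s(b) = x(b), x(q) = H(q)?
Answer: -16294817703486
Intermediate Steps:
x(q) = 1
s(b) = 1
Q(C) = C²*(1 + C)*(5 + C) (Q(C) = (C*((C + 5)*(1 + C)))*C = (C*((5 + C)*(1 + C)))*C = (C*((1 + C)*(5 + C)))*C = (C*(1 + C)*(5 + C))*C = C²*(1 + C)*(5 + C))
(70077 - 422259)*(s(-644) + Q(81)) = (70077 - 422259)*(1 + 81²*(5 + 81² + 6*81)) = -352182*(1 + 6561*(5 + 6561 + 486)) = -352182*(1 + 6561*7052) = -352182*(1 + 46268172) = -352182*46268173 = -16294817703486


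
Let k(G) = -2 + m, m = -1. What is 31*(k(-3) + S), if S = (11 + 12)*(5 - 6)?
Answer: -806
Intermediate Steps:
k(G) = -3 (k(G) = -2 - 1 = -3)
S = -23 (S = 23*(-1) = -23)
31*(k(-3) + S) = 31*(-3 - 23) = 31*(-26) = -806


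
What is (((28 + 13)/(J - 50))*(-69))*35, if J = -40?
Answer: 6601/6 ≈ 1100.2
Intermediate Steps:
(((28 + 13)/(J - 50))*(-69))*35 = (((28 + 13)/(-40 - 50))*(-69))*35 = ((41/(-90))*(-69))*35 = ((41*(-1/90))*(-69))*35 = -41/90*(-69)*35 = (943/30)*35 = 6601/6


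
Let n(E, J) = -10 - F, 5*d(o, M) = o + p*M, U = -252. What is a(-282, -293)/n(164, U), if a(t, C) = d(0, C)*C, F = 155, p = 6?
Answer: -171698/275 ≈ -624.36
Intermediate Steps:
d(o, M) = o/5 + 6*M/5 (d(o, M) = (o + 6*M)/5 = o/5 + 6*M/5)
n(E, J) = -165 (n(E, J) = -10 - 1*155 = -10 - 155 = -165)
a(t, C) = 6*C²/5 (a(t, C) = ((⅕)*0 + 6*C/5)*C = (0 + 6*C/5)*C = (6*C/5)*C = 6*C²/5)
a(-282, -293)/n(164, U) = ((6/5)*(-293)²)/(-165) = ((6/5)*85849)*(-1/165) = (515094/5)*(-1/165) = -171698/275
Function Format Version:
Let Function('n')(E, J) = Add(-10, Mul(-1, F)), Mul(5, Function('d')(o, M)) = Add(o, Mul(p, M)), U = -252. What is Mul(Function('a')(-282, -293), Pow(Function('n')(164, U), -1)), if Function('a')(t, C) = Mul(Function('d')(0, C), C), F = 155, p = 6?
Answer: Rational(-171698, 275) ≈ -624.36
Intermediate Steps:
Function('d')(o, M) = Add(Mul(Rational(1, 5), o), Mul(Rational(6, 5), M)) (Function('d')(o, M) = Mul(Rational(1, 5), Add(o, Mul(6, M))) = Add(Mul(Rational(1, 5), o), Mul(Rational(6, 5), M)))
Function('n')(E, J) = -165 (Function('n')(E, J) = Add(-10, Mul(-1, 155)) = Add(-10, -155) = -165)
Function('a')(t, C) = Mul(Rational(6, 5), Pow(C, 2)) (Function('a')(t, C) = Mul(Add(Mul(Rational(1, 5), 0), Mul(Rational(6, 5), C)), C) = Mul(Add(0, Mul(Rational(6, 5), C)), C) = Mul(Mul(Rational(6, 5), C), C) = Mul(Rational(6, 5), Pow(C, 2)))
Mul(Function('a')(-282, -293), Pow(Function('n')(164, U), -1)) = Mul(Mul(Rational(6, 5), Pow(-293, 2)), Pow(-165, -1)) = Mul(Mul(Rational(6, 5), 85849), Rational(-1, 165)) = Mul(Rational(515094, 5), Rational(-1, 165)) = Rational(-171698, 275)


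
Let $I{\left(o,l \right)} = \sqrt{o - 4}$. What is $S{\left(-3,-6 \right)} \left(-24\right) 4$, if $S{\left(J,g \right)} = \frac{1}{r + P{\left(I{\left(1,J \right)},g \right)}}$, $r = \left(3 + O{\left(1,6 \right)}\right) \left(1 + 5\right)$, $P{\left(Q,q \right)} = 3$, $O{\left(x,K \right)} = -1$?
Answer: $- \frac{32}{5} \approx -6.4$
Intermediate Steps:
$I{\left(o,l \right)} = \sqrt{-4 + o}$
$r = 12$ ($r = \left(3 - 1\right) \left(1 + 5\right) = 2 \cdot 6 = 12$)
$S{\left(J,g \right)} = \frac{1}{15}$ ($S{\left(J,g \right)} = \frac{1}{12 + 3} = \frac{1}{15}$)
$S{\left(-3,-6 \right)} \left(-24\right) 4 = \frac{1}{15} \left(-24\right) 4 = \left(- \frac{8}{5}\right) 4 = - \frac{32}{5}$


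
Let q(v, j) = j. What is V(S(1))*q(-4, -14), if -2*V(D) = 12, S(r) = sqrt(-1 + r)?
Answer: 84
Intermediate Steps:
V(D) = -6 (V(D) = -1/2*12 = -6)
V(S(1))*q(-4, -14) = -6*(-14) = 84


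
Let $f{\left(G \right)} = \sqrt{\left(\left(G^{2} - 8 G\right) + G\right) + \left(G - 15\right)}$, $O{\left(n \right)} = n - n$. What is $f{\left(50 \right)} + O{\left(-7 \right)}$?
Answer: $\sqrt{2185} \approx 46.744$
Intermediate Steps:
$O{\left(n \right)} = 0$
$f{\left(G \right)} = \sqrt{-15 + G^{2} - 6 G}$ ($f{\left(G \right)} = \sqrt{\left(G^{2} - 7 G\right) + \left(G - 15\right)} = \sqrt{\left(G^{2} - 7 G\right) + \left(-15 + G\right)} = \sqrt{-15 + G^{2} - 6 G}$)
$f{\left(50 \right)} + O{\left(-7 \right)} = \sqrt{-15 + 50^{2} - 300} + 0 = \sqrt{-15 + 2500 - 300} + 0 = \sqrt{2185} + 0 = \sqrt{2185}$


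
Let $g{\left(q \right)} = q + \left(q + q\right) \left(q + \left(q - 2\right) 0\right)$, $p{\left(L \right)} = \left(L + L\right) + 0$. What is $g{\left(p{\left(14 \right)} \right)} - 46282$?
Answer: $-44686$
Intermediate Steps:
$p{\left(L \right)} = 2 L$ ($p{\left(L \right)} = 2 L + 0 = 2 L$)
$g{\left(q \right)} = q + 2 q^{2}$ ($g{\left(q \right)} = q + 2 q \left(q + \left(-2 + q\right) 0\right) = q + 2 q \left(q + 0\right) = q + 2 q q = q + 2 q^{2}$)
$g{\left(p{\left(14 \right)} \right)} - 46282 = 2 \cdot 14 \left(1 + 2 \cdot 2 \cdot 14\right) - 46282 = 28 \left(1 + 2 \cdot 28\right) - 46282 = 28 \left(1 + 56\right) - 46282 = 28 \cdot 57 - 46282 = 1596 - 46282 = -44686$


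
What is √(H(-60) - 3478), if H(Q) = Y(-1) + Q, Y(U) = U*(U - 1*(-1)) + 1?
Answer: 3*I*√393 ≈ 59.473*I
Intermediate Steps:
Y(U) = 1 + U*(1 + U) (Y(U) = U*(U + 1) + 1 = U*(1 + U) + 1 = 1 + U*(1 + U))
H(Q) = 1 + Q (H(Q) = (1 - 1 + (-1)²) + Q = (1 - 1 + 1) + Q = 1 + Q)
√(H(-60) - 3478) = √((1 - 60) - 3478) = √(-59 - 3478) = √(-3537) = 3*I*√393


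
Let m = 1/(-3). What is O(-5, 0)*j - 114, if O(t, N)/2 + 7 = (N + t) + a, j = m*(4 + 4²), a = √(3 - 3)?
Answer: 46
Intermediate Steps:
a = 0 (a = √0 = 0)
m = -⅓ ≈ -0.33333
j = -20/3 (j = -(4 + 4²)/3 = -(4 + 16)/3 = -⅓*20 = -20/3 ≈ -6.6667)
O(t, N) = -14 + 2*N + 2*t (O(t, N) = -14 + 2*((N + t) + 0) = -14 + 2*(N + t) = -14 + (2*N + 2*t) = -14 + 2*N + 2*t)
O(-5, 0)*j - 114 = (-14 + 2*0 + 2*(-5))*(-20/3) - 114 = (-14 + 0 - 10)*(-20/3) - 114 = -24*(-20/3) - 114 = 160 - 114 = 46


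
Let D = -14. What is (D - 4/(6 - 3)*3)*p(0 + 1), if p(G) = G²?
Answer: -18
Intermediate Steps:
(D - 4/(6 - 3)*3)*p(0 + 1) = (-14 - 4/(6 - 3)*3)*(0 + 1)² = (-14 - 4/3*3)*1² = (-14 - 4*⅓*3)*1 = (-14 - 4/3*3)*1 = (-14 - 4)*1 = -18*1 = -18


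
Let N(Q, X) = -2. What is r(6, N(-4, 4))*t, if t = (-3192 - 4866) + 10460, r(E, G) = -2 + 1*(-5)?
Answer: -16814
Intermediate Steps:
r(E, G) = -7 (r(E, G) = -2 - 5 = -7)
t = 2402 (t = -8058 + 10460 = 2402)
r(6, N(-4, 4))*t = -7*2402 = -16814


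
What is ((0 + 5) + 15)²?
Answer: 400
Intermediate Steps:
((0 + 5) + 15)² = (5 + 15)² = 20² = 400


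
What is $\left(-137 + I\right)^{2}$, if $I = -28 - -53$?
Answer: $12544$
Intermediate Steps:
$I = 25$ ($I = -28 + 53 = 25$)
$\left(-137 + I\right)^{2} = \left(-137 + 25\right)^{2} = \left(-112\right)^{2} = 12544$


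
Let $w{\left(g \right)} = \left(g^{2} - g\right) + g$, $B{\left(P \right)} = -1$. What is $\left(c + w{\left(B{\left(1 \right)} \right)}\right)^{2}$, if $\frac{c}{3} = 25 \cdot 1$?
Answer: $5776$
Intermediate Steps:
$c = 75$ ($c = 3 \cdot 25 \cdot 1 = 3 \cdot 25 = 75$)
$w{\left(g \right)} = g^{2}$
$\left(c + w{\left(B{\left(1 \right)} \right)}\right)^{2} = \left(75 + \left(-1\right)^{2}\right)^{2} = \left(75 + 1\right)^{2} = 76^{2} = 5776$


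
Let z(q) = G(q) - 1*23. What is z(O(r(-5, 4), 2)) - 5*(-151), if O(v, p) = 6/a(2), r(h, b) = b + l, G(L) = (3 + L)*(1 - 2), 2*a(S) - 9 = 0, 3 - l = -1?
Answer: 2183/3 ≈ 727.67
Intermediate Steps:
l = 4 (l = 3 - 1*(-1) = 3 + 1 = 4)
a(S) = 9/2 (a(S) = 9/2 + (½)*0 = 9/2 + 0 = 9/2)
G(L) = -3 - L (G(L) = (3 + L)*(-1) = -3 - L)
r(h, b) = 4 + b (r(h, b) = b + 4 = 4 + b)
O(v, p) = 4/3 (O(v, p) = 6/(9/2) = 6*(2/9) = 4/3)
z(q) = -26 - q (z(q) = (-3 - q) - 1*23 = (-3 - q) - 23 = -26 - q)
z(O(r(-5, 4), 2)) - 5*(-151) = (-26 - 1*4/3) - 5*(-151) = (-26 - 4/3) + 755 = -82/3 + 755 = 2183/3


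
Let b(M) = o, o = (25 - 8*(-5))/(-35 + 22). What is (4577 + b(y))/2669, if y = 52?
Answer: 4572/2669 ≈ 1.7130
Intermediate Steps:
o = -5 (o = (25 + 40)/(-13) = 65*(-1/13) = -5)
b(M) = -5
(4577 + b(y))/2669 = (4577 - 5)/2669 = 4572*(1/2669) = 4572/2669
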